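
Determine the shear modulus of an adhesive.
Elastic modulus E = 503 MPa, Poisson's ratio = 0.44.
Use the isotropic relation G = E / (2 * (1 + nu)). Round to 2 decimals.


G = 503 / (2*(1+0.44)) = 503 / 2.88
= 174.65 MPa

174.65


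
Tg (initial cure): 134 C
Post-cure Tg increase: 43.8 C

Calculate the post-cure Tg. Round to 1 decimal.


Post-cure Tg = 134 + 43.8 = 177.8 C

177.8


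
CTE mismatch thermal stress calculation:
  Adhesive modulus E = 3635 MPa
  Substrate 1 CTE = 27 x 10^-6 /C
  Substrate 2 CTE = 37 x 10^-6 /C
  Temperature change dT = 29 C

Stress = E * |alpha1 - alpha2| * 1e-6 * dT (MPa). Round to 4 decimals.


delta_alpha = |27 - 37| = 10 x 10^-6/C
Stress = 3635 * 10e-6 * 29
= 1.0542 MPa

1.0542


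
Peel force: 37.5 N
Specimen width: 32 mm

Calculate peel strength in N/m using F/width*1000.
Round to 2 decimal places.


Peel strength = 37.5 / 32 * 1000 = 1171.88 N/m

1171.88


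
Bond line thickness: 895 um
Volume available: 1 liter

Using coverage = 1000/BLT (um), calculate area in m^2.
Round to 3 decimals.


1 L = 1e6 mm^3, thickness = 895 um = 0.895 mm
Area = 1e6 / 0.895 mm^2 = (1e6 / 0.895) / 1e6 m^2 = 1000 / 895 m^2
= 1.117 m^2

1.117


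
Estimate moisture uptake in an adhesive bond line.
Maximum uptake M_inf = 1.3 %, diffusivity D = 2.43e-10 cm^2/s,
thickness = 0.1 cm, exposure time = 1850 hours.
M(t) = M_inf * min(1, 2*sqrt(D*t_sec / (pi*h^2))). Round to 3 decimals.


Convert time: 1850 h = 6660000 s
ratio = min(1, 2*sqrt(2.43e-10*6660000/(pi*0.1^2)))
= 0.453937
M(t) = 1.3 * 0.453937 = 0.590%

0.590


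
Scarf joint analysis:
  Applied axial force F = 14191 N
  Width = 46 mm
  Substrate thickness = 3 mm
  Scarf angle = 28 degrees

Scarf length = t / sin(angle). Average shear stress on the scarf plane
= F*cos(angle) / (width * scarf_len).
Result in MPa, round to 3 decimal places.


Scarf length = 3 / sin(28 deg) = 6.3902 mm
cos(28 deg) = 0.882948
Shear = 14191 * 0.882948 / (46 * 6.3902)
= 42.626 MPa

42.626


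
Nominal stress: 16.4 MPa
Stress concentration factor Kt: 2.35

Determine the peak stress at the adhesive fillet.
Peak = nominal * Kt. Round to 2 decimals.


Peak stress = 16.4 * 2.35
= 38.54 MPa

38.54


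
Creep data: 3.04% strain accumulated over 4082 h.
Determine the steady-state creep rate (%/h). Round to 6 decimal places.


Rate = 3.04 / 4082 = 0.000745 %/h

0.000745


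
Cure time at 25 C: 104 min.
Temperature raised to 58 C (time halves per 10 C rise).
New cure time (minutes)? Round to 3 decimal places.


Acceleration factor = 2^(33/10) = 9.8492
New time = 104 / 9.8492 = 10.559 min

10.559


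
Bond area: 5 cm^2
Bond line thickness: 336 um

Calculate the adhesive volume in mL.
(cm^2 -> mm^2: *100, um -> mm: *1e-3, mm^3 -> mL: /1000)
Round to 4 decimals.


V = 5*100 * 336*1e-3 / 1000
= 0.1680 mL

0.1680


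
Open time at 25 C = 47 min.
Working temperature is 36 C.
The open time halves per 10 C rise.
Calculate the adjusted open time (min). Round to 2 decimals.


factor = 2^((36 - 25) / 10) = 2.1435
ot = 47 / 2.1435 = 21.93 min

21.93


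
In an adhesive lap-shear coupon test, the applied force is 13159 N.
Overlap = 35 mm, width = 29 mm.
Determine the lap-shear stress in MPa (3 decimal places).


stress = F / (overlap * width)
= 13159 / (35 * 29)
= 12.965 MPa

12.965


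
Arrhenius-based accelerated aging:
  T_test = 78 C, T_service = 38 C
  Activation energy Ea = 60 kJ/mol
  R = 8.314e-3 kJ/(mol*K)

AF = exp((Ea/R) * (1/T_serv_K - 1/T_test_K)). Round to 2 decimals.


T_test_K = 351.15, T_serv_K = 311.15
AF = exp((60/8.314e-3) * (1/311.15 - 1/351.15))
= 14.04

14.04


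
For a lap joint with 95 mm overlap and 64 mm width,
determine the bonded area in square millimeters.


Area = 95 * 64 = 6080 mm^2

6080


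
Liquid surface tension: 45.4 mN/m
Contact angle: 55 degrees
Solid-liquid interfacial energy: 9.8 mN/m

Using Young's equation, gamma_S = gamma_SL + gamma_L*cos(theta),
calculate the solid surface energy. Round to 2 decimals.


gamma_S = 9.8 + 45.4 * cos(55)
= 35.84 mN/m

35.84


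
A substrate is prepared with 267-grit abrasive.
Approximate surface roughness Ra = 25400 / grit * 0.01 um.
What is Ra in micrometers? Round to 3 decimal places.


Ra = 25400 / 267 * 0.01 = 0.951 um

0.951


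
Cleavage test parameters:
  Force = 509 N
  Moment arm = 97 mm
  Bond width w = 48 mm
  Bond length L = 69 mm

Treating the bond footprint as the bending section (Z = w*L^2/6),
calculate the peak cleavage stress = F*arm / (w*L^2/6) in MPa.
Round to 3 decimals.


M = 509 * 97 = 49373 N*mm
Z = 48 * 69^2 / 6 = 228528 / 6 mm^3
sigma = M / Z = 6 * 49373 / 228528 = 296238 / 228528
= 1.296 MPa

1.296


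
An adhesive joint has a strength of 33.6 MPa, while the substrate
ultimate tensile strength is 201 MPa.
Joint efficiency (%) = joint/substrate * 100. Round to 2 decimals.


Efficiency = 33.6 / 201 * 100
= 16.72%

16.72


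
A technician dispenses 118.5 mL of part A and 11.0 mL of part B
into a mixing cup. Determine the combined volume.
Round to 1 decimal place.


Combined volume = 118.5 + 11.0
= 129.5 mL

129.5


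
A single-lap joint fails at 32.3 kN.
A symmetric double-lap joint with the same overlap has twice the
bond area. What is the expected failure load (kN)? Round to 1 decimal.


Double-lap load = 2 * 32.3 = 64.6 kN

64.6


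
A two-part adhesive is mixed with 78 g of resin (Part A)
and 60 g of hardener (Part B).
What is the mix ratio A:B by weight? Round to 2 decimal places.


Mix ratio = mass_A / mass_B
= 78 / 60
= 1.30

1.30


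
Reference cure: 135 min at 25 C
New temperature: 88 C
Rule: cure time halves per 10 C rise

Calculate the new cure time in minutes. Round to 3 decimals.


factor = 2^((88-25)/10) = 78.7932
t_new = 135 / 78.7932 = 1.713 min

1.713


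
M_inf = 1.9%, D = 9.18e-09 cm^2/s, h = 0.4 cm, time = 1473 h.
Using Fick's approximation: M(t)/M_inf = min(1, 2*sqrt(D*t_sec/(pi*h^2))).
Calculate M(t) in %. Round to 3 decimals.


t = 5302800 s
ratio = min(1, 2*sqrt(9.18e-09*5302800/(pi*0.1600)))
= 0.622399
M(t) = 1.9 * 0.622399 = 1.183%

1.183


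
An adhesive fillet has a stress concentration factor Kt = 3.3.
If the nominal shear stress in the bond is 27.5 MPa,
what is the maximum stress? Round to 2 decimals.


Max stress = 27.5 * 3.3 = 90.75 MPa

90.75


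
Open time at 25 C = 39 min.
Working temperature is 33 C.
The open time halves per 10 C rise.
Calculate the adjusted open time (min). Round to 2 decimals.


factor = 2^((33 - 25) / 10) = 1.7411
ot = 39 / 1.7411 = 22.40 min

22.40


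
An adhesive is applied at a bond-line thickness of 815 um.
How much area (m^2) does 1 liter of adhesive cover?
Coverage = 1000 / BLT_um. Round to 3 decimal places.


Coverage = 1000 / 815 = 1.227 m^2

1.227


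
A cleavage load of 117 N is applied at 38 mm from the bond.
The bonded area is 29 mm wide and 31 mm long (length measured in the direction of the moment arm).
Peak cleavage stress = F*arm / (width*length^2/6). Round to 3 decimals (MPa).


Moment = 117 * 38 = 4446 N*mm
Section modulus = 29 * 961 / 6 = 27869 / 6 mm^3
Stress = 4446 / (27869 / 6) = 26676 / 27869
= 0.957 MPa

0.957


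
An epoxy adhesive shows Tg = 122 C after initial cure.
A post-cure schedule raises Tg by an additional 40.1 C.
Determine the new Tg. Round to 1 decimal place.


New Tg = 122 + 40.1
= 162.1 C

162.1


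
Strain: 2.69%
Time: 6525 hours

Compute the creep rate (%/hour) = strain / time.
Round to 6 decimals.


Creep rate = 2.69 / 6525
= 0.000412 %/h

0.000412


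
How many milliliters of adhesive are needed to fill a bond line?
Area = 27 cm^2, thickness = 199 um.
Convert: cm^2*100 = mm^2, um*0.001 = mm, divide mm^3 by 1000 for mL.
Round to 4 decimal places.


= (27 * 100) * (199 * 0.001) / 1000
= 0.5373 mL

0.5373


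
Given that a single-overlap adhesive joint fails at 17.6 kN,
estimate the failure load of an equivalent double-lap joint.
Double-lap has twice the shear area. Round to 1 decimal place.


Double-lap factor = 2
Expected load = 17.6 * 2 = 35.2 kN

35.2


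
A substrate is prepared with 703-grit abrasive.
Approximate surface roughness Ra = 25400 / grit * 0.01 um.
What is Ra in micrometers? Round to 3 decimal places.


Ra = 25400 / 703 * 0.01 = 0.361 um

0.361


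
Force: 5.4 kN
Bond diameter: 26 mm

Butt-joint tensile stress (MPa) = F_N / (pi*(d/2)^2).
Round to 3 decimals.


F_N = 5.4 * 1000 = 5400.0 N
A = pi*(13.0)^2 = 530.9292 mm^2
stress = 5400.0 / 530.9292 = 10.171 MPa

10.171


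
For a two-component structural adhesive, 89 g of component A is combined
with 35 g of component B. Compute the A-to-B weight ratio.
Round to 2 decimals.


Weight ratio A:B = 89 / 35
= 2.54

2.54


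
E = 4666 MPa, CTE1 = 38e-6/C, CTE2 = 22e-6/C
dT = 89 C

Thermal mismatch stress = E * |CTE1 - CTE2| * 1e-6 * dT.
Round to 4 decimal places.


= 4666 * 16e-6 * 89
= 6.6444 MPa

6.6444


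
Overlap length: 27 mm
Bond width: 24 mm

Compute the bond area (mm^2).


Bond area = 27 * 24 = 648 mm^2

648


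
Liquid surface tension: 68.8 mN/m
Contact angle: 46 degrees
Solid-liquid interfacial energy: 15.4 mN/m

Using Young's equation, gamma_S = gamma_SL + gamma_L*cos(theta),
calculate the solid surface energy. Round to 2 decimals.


gamma_S = 15.4 + 68.8 * cos(46)
= 63.19 mN/m

63.19


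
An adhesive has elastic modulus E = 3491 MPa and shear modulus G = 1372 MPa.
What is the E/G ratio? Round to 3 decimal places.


E/G = 3491 / 1372 = 2.544

2.544


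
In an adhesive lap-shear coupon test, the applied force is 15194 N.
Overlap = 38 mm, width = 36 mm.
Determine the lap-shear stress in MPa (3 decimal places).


stress = F / (overlap * width)
= 15194 / (38 * 36)
= 11.107 MPa

11.107


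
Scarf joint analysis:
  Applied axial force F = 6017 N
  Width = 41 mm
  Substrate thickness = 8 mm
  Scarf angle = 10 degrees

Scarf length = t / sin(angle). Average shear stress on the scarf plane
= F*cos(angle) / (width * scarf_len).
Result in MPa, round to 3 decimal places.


Scarf length = 8 / sin(10 deg) = 46.0702 mm
cos(10 deg) = 0.984808
Shear = 6017 * 0.984808 / (41 * 46.0702)
= 3.137 MPa

3.137


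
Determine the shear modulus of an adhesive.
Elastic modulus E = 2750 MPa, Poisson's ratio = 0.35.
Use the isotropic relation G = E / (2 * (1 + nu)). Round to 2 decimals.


G = 2750 / (2*(1+0.35)) = 2750 / 2.70
= 1018.52 MPa

1018.52


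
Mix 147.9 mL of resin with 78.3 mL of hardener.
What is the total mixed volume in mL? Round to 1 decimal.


Total = 147.9 + 78.3 = 226.2 mL

226.2


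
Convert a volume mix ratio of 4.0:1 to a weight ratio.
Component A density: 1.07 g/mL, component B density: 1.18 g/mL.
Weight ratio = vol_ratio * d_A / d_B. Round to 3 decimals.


= 4.0 * 1.07 / 1.18 = 3.627

3.627


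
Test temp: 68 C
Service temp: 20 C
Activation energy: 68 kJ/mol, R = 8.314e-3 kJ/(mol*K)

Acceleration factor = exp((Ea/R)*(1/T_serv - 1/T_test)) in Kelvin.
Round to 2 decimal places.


AF = exp((68/0.008314)*(1/293.15 - 1/341.15))
= 50.68

50.68


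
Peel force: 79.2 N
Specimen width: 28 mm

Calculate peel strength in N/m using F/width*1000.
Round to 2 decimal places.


Peel strength = 79.2 / 28 * 1000 = 2828.57 N/m

2828.57


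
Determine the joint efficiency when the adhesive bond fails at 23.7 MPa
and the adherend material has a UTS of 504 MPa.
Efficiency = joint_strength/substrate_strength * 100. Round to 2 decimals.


Joint efficiency = 23.7 / 504 * 100
= 4.70%

4.70


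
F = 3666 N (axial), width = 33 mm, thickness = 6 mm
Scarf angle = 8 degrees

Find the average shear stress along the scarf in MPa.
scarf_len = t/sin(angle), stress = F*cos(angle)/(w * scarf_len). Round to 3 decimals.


scarf_len = 6/sin(8 deg) = 43.1118
cos(8 deg) = 0.990268
stress = 3666*0.990268/(33*43.1118) = 2.552 MPa

2.552


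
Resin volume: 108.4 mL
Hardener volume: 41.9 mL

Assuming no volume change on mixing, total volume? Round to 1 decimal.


V_total = 108.4 + 41.9 = 150.3 mL

150.3


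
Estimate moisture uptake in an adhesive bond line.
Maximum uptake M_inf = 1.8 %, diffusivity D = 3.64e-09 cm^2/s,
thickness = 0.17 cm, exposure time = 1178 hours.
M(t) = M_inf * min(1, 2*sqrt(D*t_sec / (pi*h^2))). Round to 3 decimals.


Convert time: 1178 h = 4240800 s
ratio = min(1, 2*sqrt(3.64e-09*4240800/(pi*0.17^2)))
= 0.824671
M(t) = 1.8 * 0.824671 = 1.484%

1.484


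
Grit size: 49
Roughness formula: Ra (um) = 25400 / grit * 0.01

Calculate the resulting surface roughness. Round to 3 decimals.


Ra = 25400 / 49 * 0.01
= 5.184 um

5.184


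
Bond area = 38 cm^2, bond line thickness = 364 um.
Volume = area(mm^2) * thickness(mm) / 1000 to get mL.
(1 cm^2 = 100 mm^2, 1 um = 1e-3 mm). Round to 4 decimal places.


area_mm2 = 38 * 100 = 3800
blt_mm = 364 * 1e-3 = 0.364
vol_mm3 = 3800 * 0.364 = 1383.2
vol_mL = 1383.2 / 1000 = 1.3832 mL

1.3832


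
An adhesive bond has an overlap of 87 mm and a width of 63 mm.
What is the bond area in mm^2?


Bond area = overlap * width
= 87 * 63
= 5481 mm^2

5481


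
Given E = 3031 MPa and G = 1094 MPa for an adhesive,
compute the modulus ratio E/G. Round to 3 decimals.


E/G ratio = 3031 / 1094 = 2.771

2.771


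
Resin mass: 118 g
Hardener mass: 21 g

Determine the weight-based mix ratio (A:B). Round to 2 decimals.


Ratio = 118 / 21 = 5.62

5.62


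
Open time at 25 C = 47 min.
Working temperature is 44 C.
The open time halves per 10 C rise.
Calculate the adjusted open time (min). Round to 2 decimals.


factor = 2^((44 - 25) / 10) = 3.7321
ot = 47 / 3.7321 = 12.59 min

12.59


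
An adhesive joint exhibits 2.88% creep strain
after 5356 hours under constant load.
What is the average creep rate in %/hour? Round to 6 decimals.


Creep rate = strain / time
= 2.88 / 5356
= 0.000538 %/h

0.000538


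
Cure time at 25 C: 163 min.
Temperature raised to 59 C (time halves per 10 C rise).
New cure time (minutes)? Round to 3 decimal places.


Acceleration factor = 2^(34/10) = 10.5561
New time = 163 / 10.5561 = 15.441 min

15.441


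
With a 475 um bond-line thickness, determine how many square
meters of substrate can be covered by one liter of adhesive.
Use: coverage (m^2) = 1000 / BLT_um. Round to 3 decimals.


Coverage = 1000 / 475 = 2.105 m^2

2.105


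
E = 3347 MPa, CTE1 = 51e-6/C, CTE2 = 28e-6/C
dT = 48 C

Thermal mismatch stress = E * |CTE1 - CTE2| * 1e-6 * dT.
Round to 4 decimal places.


= 3347 * 23e-6 * 48
= 3.6951 MPa

3.6951


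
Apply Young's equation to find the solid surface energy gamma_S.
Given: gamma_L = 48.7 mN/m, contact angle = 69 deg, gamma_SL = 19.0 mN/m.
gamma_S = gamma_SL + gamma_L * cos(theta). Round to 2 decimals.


theta_rad = 69 * pi/180 = 1.204277
gamma_S = 19.0 + 48.7 * cos(1.204277)
= 36.45 mN/m

36.45


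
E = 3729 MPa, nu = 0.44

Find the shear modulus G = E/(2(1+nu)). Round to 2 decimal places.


G = 3729 / (2 * 1.44)
= 1294.79 MPa

1294.79


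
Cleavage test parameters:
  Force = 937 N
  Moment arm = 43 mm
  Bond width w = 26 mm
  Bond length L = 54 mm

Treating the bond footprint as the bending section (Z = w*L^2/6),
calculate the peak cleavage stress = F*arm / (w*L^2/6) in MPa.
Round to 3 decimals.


M = 937 * 43 = 40291 N*mm
Z = 26 * 54^2 / 6 = 75816 / 6 mm^3
sigma = M / Z = 6 * 40291 / 75816 = 241746 / 75816
= 3.189 MPa

3.189


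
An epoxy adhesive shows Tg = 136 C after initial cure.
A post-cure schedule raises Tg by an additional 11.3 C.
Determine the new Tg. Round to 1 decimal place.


New Tg = 136 + 11.3
= 147.3 C

147.3


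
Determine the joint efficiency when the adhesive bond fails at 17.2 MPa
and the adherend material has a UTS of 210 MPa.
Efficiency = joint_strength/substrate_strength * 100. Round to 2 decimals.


Joint efficiency = 17.2 / 210 * 100
= 8.19%

8.19


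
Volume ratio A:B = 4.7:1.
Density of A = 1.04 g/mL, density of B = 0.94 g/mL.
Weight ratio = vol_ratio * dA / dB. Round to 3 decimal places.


Wt ratio = 4.7 * 1.04 / 0.94
= 5.200

5.200


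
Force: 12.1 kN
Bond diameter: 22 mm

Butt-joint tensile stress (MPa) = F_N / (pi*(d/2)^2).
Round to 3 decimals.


F_N = 12.1 * 1000 = 12100.0 N
A = pi*(11.0)^2 = 380.1327 mm^2
stress = 12100.0 / 380.1327 = 31.831 MPa

31.831


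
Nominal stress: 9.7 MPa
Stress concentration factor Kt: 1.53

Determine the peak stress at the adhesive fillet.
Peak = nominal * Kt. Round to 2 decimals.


Peak stress = 9.7 * 1.53
= 14.84 MPa

14.84


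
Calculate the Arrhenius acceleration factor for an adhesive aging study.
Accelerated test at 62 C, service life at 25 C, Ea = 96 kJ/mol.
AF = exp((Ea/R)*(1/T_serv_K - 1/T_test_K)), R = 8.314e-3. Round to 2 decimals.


T_test = 335.15 K, T_serv = 298.15 K
Ea/R = 96 / 0.008314 = 11546.79
AF = exp(11546.79 * (1/298.15 - 1/335.15))
= 71.92

71.92


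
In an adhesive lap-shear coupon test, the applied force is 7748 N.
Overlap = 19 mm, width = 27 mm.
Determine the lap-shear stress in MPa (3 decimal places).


stress = F / (overlap * width)
= 7748 / (19 * 27)
= 15.103 MPa

15.103


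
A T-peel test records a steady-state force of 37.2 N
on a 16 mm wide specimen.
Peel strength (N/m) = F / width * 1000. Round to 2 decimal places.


Peel strength = 37.2 / 16 * 1000
= 2325.00 N/m

2325.00


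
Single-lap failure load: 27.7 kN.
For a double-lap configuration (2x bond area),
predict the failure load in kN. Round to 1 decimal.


Failure load = 27.7 * 2 = 55.4 kN

55.4


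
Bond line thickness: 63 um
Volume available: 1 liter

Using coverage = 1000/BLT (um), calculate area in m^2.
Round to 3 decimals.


1 L = 1e6 mm^3, thickness = 63 um = 0.063 mm
Area = 1e6 / 0.063 mm^2 = (1e6 / 0.063) / 1e6 m^2 = 1000 / 63 m^2
= 15.873 m^2

15.873


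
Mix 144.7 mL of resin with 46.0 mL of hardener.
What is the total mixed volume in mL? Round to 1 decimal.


Total = 144.7 + 46.0 = 190.7 mL

190.7


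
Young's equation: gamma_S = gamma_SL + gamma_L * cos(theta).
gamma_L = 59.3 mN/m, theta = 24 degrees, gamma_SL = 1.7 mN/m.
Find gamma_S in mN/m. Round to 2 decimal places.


cos(24 deg) = 0.913545
gamma_S = 1.7 + 59.3 * 0.913545
= 55.87 mN/m

55.87


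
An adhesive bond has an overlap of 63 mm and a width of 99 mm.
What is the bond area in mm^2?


Bond area = overlap * width
= 63 * 99
= 6237 mm^2

6237


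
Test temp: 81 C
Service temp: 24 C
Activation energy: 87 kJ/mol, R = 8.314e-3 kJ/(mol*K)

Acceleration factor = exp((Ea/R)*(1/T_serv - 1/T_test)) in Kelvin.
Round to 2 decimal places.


AF = exp((87/0.008314)*(1/297.15 - 1/354.15))
= 289.42

289.42


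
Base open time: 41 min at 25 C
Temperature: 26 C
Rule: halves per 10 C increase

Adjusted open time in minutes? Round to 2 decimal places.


Acceleration = 2^((26-25)/10) = 1.0718
Open time = 41 / 1.0718 = 38.25 min

38.25


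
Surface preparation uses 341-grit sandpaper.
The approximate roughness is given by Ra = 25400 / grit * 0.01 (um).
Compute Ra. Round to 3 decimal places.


Ra = 25400 / 341 * 0.01
= 254 / 341
= 0.745 um

0.745


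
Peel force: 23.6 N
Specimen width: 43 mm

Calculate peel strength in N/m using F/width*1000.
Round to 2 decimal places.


Peel strength = 23.6 / 43 * 1000 = 548.84 N/m

548.84


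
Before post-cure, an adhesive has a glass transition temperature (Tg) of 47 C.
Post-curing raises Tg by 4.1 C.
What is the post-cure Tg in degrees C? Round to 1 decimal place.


Tg_post = Tg_base + delta_Tg
= 47 + 4.1
= 51.1 C

51.1


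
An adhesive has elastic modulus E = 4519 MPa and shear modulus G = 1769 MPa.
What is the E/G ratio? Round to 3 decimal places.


E/G = 4519 / 1769 = 2.555

2.555


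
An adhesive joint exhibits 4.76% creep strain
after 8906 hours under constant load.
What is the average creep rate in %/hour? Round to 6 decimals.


Creep rate = strain / time
= 4.76 / 8906
= 0.000534 %/h

0.000534


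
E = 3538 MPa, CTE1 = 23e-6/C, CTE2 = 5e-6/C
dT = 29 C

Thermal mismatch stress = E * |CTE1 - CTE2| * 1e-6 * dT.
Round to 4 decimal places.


= 3538 * 18e-6 * 29
= 1.8468 MPa

1.8468


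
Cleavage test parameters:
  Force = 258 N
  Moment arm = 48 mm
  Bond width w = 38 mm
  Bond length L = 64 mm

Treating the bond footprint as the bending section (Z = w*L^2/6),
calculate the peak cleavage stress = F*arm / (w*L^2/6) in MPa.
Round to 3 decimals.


M = 258 * 48 = 12384 N*mm
Z = 38 * 64^2 / 6 = 155648 / 6 mm^3
sigma = M / Z = 6 * 12384 / 155648 = 74304 / 155648
= 0.477 MPa

0.477


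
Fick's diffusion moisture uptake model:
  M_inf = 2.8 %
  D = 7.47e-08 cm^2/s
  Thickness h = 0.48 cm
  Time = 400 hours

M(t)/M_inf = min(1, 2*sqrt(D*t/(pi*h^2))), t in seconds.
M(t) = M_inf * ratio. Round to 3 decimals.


t_sec = 400 * 3600 = 1440000
ratio = 2*sqrt(7.47e-08*1440000/(pi*0.48^2))
= min(1, 0.771002)
= 0.771002
M(t) = 2.8 * 0.771002 = 2.159 %

2.159


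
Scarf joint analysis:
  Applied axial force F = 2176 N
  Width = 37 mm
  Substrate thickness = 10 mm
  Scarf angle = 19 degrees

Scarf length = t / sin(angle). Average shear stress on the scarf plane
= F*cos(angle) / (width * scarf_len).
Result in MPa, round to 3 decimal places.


Scarf length = 10 / sin(19 deg) = 30.7155 mm
cos(19 deg) = 0.945519
Shear = 2176 * 0.945519 / (37 * 30.7155)
= 1.810 MPa

1.810


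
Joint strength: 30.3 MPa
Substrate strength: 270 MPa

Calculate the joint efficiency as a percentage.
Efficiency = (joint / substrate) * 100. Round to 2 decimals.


Efficiency = (30.3 / 270) * 100 = 11.22%

11.22


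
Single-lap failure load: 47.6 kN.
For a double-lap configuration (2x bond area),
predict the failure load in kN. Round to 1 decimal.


Failure load = 47.6 * 2 = 95.2 kN

95.2


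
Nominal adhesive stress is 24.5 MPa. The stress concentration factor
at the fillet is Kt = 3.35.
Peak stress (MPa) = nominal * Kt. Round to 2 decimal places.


Peak = 24.5 * 3.35 = 82.08 MPa

82.08


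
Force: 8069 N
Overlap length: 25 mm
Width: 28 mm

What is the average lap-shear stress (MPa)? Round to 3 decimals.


Average shear stress = F / (overlap * width)
= 8069 / (25 * 28)
= 11.527 MPa

11.527


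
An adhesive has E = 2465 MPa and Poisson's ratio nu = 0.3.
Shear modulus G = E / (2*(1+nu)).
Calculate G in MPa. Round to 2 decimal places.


G = 2465 / (2*(1+0.3))
= 2465 / 2.60
= 948.08 MPa

948.08


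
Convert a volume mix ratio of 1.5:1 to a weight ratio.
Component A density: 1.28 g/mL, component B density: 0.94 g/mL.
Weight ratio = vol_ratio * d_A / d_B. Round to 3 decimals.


= 1.5 * 1.28 / 0.94 = 2.043

2.043


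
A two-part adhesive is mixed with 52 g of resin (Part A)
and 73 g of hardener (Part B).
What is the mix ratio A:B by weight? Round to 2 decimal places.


Mix ratio = mass_A / mass_B
= 52 / 73
= 0.71

0.71


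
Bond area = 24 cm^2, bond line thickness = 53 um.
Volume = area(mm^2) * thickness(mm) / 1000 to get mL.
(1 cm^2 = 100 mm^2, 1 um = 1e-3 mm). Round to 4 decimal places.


area_mm2 = 24 * 100 = 2400
blt_mm = 53 * 1e-3 = 0.053
vol_mm3 = 2400 * 0.053 = 127.2
vol_mL = 127.2 / 1000 = 0.1272 mL

0.1272


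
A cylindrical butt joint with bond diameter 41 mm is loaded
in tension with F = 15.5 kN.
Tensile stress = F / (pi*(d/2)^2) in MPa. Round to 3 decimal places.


Area = pi * (41/2)^2 = 1320.2543 mm^2
Stress = 15.5*1000 / 1320.2543
= 11.740 MPa

11.740


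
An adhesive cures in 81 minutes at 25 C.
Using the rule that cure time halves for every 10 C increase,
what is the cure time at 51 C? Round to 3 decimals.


Factor = 2^((51 - 25) / 10) = 6.0629
Cure time = 81 / 6.0629
= 13.360 minutes

13.360


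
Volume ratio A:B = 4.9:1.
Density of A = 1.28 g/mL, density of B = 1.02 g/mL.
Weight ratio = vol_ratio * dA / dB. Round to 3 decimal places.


Wt ratio = 4.9 * 1.28 / 1.02
= 6.149

6.149


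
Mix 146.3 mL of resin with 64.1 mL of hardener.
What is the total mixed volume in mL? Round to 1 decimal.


Total = 146.3 + 64.1 = 210.4 mL

210.4


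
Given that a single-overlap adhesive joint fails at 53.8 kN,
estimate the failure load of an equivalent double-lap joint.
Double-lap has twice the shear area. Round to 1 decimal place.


Double-lap factor = 2
Expected load = 53.8 * 2 = 107.6 kN

107.6


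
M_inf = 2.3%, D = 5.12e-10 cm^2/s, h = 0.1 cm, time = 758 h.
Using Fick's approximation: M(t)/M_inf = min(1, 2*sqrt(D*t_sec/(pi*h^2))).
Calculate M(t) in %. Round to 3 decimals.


t = 2728800 s
ratio = min(1, 2*sqrt(5.12e-10*2728800/(pi*0.0100)))
= 0.421770
M(t) = 2.3 * 0.421770 = 0.970%

0.970


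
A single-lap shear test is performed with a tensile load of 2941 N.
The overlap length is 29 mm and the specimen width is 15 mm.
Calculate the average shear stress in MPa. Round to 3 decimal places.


Shear stress = F / (overlap * width)
= 2941 / (29 * 15)
= 2941 / 435
= 6.761 MPa

6.761


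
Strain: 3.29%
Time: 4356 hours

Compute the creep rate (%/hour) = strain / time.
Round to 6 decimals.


Creep rate = 3.29 / 4356
= 0.000755 %/h

0.000755


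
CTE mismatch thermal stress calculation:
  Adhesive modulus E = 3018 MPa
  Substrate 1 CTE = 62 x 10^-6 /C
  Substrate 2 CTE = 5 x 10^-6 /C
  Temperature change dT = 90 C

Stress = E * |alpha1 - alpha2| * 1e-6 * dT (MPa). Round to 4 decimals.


delta_alpha = |62 - 5| = 57 x 10^-6/C
Stress = 3018 * 57e-6 * 90
= 15.4823 MPa

15.4823


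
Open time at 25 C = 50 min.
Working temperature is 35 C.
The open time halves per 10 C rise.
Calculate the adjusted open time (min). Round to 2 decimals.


factor = 2^((35 - 25) / 10) = 2.0000
ot = 50 / 2.0000 = 25.00 min

25.00


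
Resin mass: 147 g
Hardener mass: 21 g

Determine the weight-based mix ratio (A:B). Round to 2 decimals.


Ratio = 147 / 21 = 7.00

7.00


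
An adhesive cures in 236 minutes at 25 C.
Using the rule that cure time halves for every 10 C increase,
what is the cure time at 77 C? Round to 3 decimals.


Factor = 2^((77 - 25) / 10) = 36.7583
Cure time = 236 / 36.7583
= 6.420 minutes

6.420


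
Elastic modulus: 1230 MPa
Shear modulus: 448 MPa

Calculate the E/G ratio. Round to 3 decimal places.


E / G = 1230 / 448 = 2.746

2.746


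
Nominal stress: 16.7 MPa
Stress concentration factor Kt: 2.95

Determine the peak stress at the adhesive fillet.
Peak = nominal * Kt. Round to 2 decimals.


Peak stress = 16.7 * 2.95
= 49.27 MPa

49.27


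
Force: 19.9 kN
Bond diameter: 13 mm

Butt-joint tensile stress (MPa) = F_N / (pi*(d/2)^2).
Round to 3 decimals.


F_N = 19.9 * 1000 = 19900.0 N
A = pi*(6.5)^2 = 132.7323 mm^2
stress = 19900.0 / 132.7323 = 149.926 MPa

149.926


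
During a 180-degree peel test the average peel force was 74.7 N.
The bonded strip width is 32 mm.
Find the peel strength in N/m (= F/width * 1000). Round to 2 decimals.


Peel strength = F/width * 1000
= 74.7 / 32 * 1000
= 2334.38 N/m

2334.38


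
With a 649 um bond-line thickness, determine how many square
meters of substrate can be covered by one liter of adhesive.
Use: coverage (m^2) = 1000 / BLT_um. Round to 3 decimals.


Coverage = 1000 / 649 = 1.541 m^2

1.541


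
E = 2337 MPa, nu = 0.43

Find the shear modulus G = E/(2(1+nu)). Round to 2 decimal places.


G = 2337 / (2 * 1.43)
= 817.13 MPa

817.13


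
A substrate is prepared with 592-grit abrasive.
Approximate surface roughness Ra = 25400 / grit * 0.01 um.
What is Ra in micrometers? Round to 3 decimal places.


Ra = 25400 / 592 * 0.01 = 0.429 um

0.429


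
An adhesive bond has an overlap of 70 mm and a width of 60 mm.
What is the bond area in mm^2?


Bond area = overlap * width
= 70 * 60
= 4200 mm^2

4200


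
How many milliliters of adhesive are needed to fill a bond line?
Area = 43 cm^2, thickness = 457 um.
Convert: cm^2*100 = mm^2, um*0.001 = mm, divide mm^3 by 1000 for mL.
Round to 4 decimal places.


= (43 * 100) * (457 * 0.001) / 1000
= 1.9651 mL

1.9651


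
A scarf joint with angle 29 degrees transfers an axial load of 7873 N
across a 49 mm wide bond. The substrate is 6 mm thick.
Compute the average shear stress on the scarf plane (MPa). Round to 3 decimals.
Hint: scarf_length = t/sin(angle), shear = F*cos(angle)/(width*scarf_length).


scarf_length = 6 / sin(29 deg) = 12.3760 mm
cos(29 deg) = 0.874620
shear stress = 7873 * 0.874620 / (49 * 12.3760)
= 11.355 MPa

11.355


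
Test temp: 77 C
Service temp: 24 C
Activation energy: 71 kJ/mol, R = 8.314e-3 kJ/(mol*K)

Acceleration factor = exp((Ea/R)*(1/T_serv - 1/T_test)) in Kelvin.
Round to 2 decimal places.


AF = exp((71/0.008314)*(1/297.15 - 1/350.15))
= 77.48

77.48


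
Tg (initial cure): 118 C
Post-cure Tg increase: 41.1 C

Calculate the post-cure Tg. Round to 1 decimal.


Post-cure Tg = 118 + 41.1 = 159.1 C

159.1


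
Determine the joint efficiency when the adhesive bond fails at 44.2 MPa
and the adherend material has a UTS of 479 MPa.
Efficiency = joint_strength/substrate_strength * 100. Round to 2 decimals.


Joint efficiency = 44.2 / 479 * 100
= 9.23%

9.23


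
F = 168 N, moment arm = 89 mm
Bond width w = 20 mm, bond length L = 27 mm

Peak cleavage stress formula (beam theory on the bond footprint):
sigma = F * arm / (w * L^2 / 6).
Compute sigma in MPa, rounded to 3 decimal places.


sigma = (168 * 89) / (20 * 729 / 6)
= 14952 * 6 / 14580
= 89712 / 14580
= 6.153 MPa

6.153


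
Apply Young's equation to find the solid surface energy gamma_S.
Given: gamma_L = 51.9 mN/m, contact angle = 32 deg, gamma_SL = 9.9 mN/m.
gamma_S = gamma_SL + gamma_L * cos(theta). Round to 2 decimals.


theta_rad = 32 * pi/180 = 0.558505
gamma_S = 9.9 + 51.9 * cos(0.558505)
= 53.91 mN/m

53.91


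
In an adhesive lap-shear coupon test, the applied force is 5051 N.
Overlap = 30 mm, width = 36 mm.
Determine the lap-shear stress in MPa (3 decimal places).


stress = F / (overlap * width)
= 5051 / (30 * 36)
= 4.677 MPa

4.677


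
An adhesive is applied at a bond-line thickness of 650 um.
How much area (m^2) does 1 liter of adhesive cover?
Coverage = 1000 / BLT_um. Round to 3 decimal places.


Coverage = 1000 / 650 = 1.538 m^2

1.538


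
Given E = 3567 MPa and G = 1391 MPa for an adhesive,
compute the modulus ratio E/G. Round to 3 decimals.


E/G ratio = 3567 / 1391 = 2.564

2.564


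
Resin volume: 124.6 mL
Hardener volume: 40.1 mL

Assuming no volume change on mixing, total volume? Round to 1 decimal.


V_total = 124.6 + 40.1 = 164.7 mL

164.7


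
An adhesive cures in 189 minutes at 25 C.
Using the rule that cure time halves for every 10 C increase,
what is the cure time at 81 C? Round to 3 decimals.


Factor = 2^((81 - 25) / 10) = 48.5029
Cure time = 189 / 48.5029
= 3.897 minutes

3.897


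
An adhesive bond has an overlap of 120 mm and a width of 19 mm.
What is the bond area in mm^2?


Bond area = overlap * width
= 120 * 19
= 2280 mm^2

2280


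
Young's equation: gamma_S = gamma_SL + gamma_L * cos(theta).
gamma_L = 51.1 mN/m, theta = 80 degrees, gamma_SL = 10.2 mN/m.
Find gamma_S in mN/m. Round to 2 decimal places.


cos(80 deg) = 0.173648
gamma_S = 10.2 + 51.1 * 0.173648
= 19.07 mN/m

19.07


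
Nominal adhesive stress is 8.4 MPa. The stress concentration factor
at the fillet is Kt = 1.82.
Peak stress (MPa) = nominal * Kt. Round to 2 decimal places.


Peak = 8.4 * 1.82 = 15.29 MPa

15.29


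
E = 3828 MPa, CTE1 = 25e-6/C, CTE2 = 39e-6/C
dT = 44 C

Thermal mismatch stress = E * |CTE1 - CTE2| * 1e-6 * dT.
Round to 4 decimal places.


= 3828 * 14e-6 * 44
= 2.3580 MPa

2.3580


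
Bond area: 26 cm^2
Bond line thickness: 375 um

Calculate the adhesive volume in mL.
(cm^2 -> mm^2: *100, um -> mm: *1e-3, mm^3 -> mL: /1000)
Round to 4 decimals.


V = 26*100 * 375*1e-3 / 1000
= 0.9750 mL

0.9750


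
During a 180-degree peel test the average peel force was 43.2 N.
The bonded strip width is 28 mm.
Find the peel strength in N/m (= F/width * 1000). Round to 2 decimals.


Peel strength = F/width * 1000
= 43.2 / 28 * 1000
= 1542.86 N/m

1542.86


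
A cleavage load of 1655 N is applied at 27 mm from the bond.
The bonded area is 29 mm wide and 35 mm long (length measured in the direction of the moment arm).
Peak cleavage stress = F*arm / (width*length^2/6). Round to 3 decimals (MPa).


Moment = 1655 * 27 = 44685 N*mm
Section modulus = 29 * 1225 / 6 = 35525 / 6 mm^3
Stress = 44685 / (35525 / 6) = 268110 / 35525
= 7.547 MPa

7.547


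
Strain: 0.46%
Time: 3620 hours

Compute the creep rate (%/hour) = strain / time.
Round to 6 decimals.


Creep rate = 0.46 / 3620
= 0.000127 %/h

0.000127


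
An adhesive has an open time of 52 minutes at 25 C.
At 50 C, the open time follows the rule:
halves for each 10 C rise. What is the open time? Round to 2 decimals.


Factor = 2^((50-25)/10) = 5.6569
Open time = 52 / 5.6569 = 9.19 min

9.19


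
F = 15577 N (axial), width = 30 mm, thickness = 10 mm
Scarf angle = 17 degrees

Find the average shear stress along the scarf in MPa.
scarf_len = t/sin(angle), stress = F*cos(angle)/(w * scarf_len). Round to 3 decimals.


scarf_len = 10/sin(17 deg) = 34.2030
cos(17 deg) = 0.956305
stress = 15577*0.956305/(30*34.2030) = 14.518 MPa

14.518


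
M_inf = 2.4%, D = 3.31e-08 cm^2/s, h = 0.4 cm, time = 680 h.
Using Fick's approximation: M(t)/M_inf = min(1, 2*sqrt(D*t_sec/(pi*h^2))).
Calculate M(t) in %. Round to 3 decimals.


t = 2448000 s
ratio = min(1, 2*sqrt(3.31e-08*2448000/(pi*0.1600)))
= 0.802999
M(t) = 2.4 * 0.802999 = 1.927%

1.927


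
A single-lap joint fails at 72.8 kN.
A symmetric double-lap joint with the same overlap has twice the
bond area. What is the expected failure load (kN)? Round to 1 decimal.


Double-lap load = 2 * 72.8 = 145.6 kN

145.6


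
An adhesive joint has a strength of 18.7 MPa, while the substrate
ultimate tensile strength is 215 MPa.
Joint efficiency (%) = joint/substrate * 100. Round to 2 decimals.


Efficiency = 18.7 / 215 * 100
= 8.70%

8.70


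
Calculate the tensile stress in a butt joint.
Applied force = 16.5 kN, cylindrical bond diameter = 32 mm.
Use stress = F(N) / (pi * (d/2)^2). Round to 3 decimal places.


A = pi * 16.0^2 = 804.2477 mm^2
sigma = 16500.0 / 804.2477 = 20.516 MPa

20.516


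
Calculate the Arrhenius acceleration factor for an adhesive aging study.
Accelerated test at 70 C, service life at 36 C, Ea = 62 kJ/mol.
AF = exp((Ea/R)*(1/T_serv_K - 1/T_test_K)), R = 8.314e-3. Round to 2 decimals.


T_test = 343.15 K, T_serv = 309.15 K
Ea/R = 62 / 0.008314 = 7457.30
AF = exp(7457.30 * (1/309.15 - 1/343.15))
= 10.91

10.91


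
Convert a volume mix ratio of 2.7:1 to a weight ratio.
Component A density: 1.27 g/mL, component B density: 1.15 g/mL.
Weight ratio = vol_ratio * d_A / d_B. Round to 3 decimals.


= 2.7 * 1.27 / 1.15 = 2.982

2.982


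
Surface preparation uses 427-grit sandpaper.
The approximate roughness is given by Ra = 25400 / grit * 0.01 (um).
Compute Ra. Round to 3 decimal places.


Ra = 25400 / 427 * 0.01
= 254 / 427
= 0.595 um

0.595


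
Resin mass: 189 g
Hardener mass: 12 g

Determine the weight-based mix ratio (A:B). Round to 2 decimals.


Ratio = 189 / 12 = 15.75

15.75


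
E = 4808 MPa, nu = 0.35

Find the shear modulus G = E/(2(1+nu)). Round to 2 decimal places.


G = 4808 / (2 * 1.35)
= 1780.74 MPa

1780.74


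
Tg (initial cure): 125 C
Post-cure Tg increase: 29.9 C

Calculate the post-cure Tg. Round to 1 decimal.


Post-cure Tg = 125 + 29.9 = 154.9 C

154.9


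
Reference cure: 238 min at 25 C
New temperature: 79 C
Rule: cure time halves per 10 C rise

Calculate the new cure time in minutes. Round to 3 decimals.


factor = 2^((79-25)/10) = 42.2243
t_new = 238 / 42.2243 = 5.637 min

5.637


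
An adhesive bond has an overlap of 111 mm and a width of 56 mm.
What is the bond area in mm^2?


Bond area = overlap * width
= 111 * 56
= 6216 mm^2

6216


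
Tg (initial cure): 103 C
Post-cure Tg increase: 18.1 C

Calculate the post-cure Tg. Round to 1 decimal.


Post-cure Tg = 103 + 18.1 = 121.1 C

121.1


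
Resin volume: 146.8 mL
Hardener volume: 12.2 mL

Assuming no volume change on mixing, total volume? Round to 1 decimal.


V_total = 146.8 + 12.2 = 159.0 mL

159.0


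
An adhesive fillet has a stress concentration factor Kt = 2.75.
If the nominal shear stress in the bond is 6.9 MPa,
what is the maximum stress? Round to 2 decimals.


Max stress = 6.9 * 2.75 = 18.98 MPa

18.98


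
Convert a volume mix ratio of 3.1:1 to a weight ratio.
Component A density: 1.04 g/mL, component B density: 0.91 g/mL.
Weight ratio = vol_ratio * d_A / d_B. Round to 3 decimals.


= 3.1 * 1.04 / 0.91 = 3.543

3.543


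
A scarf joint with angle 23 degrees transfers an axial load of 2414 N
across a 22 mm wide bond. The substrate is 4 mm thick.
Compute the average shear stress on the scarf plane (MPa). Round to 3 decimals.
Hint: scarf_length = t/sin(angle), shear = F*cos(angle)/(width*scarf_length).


scarf_length = 4 / sin(23 deg) = 10.2372 mm
cos(23 deg) = 0.920505
shear stress = 2414 * 0.920505 / (22 * 10.2372)
= 9.866 MPa

9.866


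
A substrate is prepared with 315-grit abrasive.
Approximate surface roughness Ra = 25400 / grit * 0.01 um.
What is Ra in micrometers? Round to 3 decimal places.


Ra = 25400 / 315 * 0.01 = 0.806 um

0.806


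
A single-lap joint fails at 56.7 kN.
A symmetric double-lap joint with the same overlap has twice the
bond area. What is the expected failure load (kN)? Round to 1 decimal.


Double-lap load = 2 * 56.7 = 113.4 kN

113.4


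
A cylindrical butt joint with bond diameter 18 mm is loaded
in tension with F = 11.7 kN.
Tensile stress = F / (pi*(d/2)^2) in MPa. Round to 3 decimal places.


Area = pi * (18/2)^2 = 254.4690 mm^2
Stress = 11.7*1000 / 254.4690
= 45.978 MPa

45.978


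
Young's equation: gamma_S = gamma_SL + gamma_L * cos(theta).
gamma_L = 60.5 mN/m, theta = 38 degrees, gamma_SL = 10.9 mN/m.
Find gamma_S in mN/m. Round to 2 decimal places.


cos(38 deg) = 0.788011
gamma_S = 10.9 + 60.5 * 0.788011
= 58.57 mN/m

58.57


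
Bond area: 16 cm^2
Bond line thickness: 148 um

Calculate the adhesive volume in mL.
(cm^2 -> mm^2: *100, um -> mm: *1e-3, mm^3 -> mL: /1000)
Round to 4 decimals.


V = 16*100 * 148*1e-3 / 1000
= 0.2368 mL

0.2368


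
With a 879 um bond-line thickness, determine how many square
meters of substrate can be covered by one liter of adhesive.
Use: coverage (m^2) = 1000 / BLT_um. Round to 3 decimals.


Coverage = 1000 / 879 = 1.138 m^2

1.138


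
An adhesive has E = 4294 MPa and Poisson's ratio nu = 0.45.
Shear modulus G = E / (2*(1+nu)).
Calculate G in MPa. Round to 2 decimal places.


G = 4294 / (2*(1+0.45))
= 4294 / 2.90
= 1480.69 MPa

1480.69


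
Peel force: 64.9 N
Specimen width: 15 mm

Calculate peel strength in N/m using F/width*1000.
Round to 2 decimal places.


Peel strength = 64.9 / 15 * 1000 = 4326.67 N/m

4326.67


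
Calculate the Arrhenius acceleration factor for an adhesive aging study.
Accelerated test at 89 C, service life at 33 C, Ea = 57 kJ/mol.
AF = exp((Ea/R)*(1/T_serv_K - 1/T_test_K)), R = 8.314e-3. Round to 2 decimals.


T_test = 362.15 K, T_serv = 306.15 K
Ea/R = 57 / 0.008314 = 6855.91
AF = exp(6855.91 * (1/306.15 - 1/362.15))
= 31.91

31.91


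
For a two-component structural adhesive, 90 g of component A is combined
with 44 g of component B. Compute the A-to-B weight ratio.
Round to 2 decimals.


Weight ratio A:B = 90 / 44
= 2.05

2.05


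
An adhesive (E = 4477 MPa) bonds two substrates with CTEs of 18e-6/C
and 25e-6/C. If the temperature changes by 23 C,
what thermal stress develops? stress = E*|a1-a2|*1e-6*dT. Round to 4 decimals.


Stress = 4477 * |18 - 25| * 1e-6 * 23
= 0.7208 MPa

0.7208


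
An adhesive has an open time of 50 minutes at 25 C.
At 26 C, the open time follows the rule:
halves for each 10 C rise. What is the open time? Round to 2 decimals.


Factor = 2^((26-25)/10) = 1.0718
Open time = 50 / 1.0718 = 46.65 min

46.65
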